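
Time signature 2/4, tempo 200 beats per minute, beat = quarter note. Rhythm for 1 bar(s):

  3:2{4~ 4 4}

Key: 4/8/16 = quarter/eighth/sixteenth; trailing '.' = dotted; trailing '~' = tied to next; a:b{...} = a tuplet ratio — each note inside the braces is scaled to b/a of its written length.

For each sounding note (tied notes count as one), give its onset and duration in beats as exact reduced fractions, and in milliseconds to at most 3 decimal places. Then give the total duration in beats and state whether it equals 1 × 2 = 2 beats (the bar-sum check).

1) 0.0ms=0b +400.0ms=4/3b
2) 400.0ms=4/3b +200.0ms=2/3b
Σ=2b of 2 (200bpm 2/4) — PASS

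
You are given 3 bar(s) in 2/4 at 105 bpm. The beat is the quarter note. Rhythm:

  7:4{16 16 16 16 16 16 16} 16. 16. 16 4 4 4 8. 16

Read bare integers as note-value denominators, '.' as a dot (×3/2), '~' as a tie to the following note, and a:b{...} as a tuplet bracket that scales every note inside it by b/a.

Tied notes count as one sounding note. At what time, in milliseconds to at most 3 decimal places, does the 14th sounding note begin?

note 14 onset = 5b = 2857.143ms

1. 0.0ms @ 0 + 81.633ms (1/7)
2. 81.633ms @ 1/7 + 81.633ms (1/7)
3. 163.265ms @ 2/7 + 81.633ms (1/7)
4. 244.898ms @ 3/7 + 81.633ms (1/7)
5. 326.531ms @ 4/7 + 81.633ms (1/7)
6. 408.163ms @ 5/7 + 81.633ms (1/7)
7. 489.796ms @ 6/7 + 81.633ms (1/7)
8. 571.429ms @ 1 + 214.286ms (3/8)
9. 785.714ms @ 11/8 + 214.286ms (3/8)
10. 1000.0ms @ 7/4 + 142.857ms (1/4)
11. 1142.857ms @ 2 + 571.429ms (1)
12. 1714.286ms @ 3 + 571.429ms (1)
13. 2285.714ms @ 4 + 571.429ms (1)
14. 2857.143ms @ 5 + 428.571ms (3/4)
15. 3285.714ms @ 23/4 + 142.857ms (1/4)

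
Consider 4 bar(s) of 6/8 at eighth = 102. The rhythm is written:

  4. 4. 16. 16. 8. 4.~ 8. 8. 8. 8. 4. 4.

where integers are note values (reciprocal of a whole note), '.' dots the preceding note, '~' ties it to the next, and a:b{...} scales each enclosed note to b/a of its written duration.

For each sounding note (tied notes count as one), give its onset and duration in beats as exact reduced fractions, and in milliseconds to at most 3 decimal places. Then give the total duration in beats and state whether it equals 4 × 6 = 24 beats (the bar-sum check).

1) 0.0ms=0b +1764.706ms=3b
2) 1764.706ms=3b +1764.706ms=3b
3) 3529.412ms=6b +441.176ms=3/4b
4) 3970.588ms=27/4b +441.176ms=3/4b
5) 4411.765ms=15/2b +882.353ms=3/2b
6) 5294.118ms=9b +2647.059ms=9/2b
7) 7941.176ms=27/2b +882.353ms=3/2b
8) 8823.529ms=15b +882.353ms=3/2b
9) 9705.882ms=33/2b +882.353ms=3/2b
10) 10588.235ms=18b +1764.706ms=3b
11) 12352.941ms=21b +1764.706ms=3b
Σ=24b of 24 (102bpm 6/8) — PASS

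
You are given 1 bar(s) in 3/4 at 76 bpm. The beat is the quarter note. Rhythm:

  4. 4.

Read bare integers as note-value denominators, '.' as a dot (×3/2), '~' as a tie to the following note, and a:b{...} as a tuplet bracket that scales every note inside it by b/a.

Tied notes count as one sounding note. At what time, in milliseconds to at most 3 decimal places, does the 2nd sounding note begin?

1. 0.0ms @ 0 + 1184.211ms (3/2)
2. 1184.211ms @ 3/2 + 1184.211ms (3/2)

note 2 onset = 3/2b = 1184.211ms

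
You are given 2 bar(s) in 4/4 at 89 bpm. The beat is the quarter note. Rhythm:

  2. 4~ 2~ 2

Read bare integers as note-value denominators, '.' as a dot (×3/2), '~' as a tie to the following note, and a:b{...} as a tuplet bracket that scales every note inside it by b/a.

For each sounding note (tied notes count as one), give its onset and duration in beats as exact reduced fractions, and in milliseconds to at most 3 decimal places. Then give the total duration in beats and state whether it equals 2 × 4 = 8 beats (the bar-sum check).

1) 0.0ms=0b +2022.472ms=3b
2) 2022.472ms=3b +3370.787ms=5b
Σ=8b of 8 (89bpm 4/4) — PASS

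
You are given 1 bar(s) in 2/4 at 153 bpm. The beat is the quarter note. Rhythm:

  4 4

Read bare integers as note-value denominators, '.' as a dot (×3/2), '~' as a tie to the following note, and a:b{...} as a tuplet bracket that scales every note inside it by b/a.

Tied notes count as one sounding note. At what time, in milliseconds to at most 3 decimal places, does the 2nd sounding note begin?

1. 0.0ms @ 0 + 392.157ms (1)
2. 392.157ms @ 1 + 392.157ms (1)

note 2 onset = 1b = 392.157ms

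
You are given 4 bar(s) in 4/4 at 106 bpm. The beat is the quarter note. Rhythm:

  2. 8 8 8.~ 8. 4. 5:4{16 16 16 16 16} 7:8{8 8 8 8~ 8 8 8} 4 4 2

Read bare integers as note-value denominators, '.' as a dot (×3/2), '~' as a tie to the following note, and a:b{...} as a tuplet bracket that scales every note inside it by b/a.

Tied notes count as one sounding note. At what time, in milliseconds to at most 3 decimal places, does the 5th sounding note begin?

1. 0.0ms @ 0 + 1698.113ms (3)
2. 1698.113ms @ 3 + 283.019ms (1/2)
3. 1981.132ms @ 7/2 + 283.019ms (1/2)
4. 2264.151ms @ 4 + 849.057ms (3/2)
5. 3113.208ms @ 11/2 + 849.057ms (3/2)
6. 3962.264ms @ 7 + 113.208ms (1/5)
7. 4075.472ms @ 36/5 + 113.208ms (1/5)
8. 4188.679ms @ 37/5 + 113.208ms (1/5)
9. 4301.887ms @ 38/5 + 113.208ms (1/5)
10. 4415.094ms @ 39/5 + 113.208ms (1/5)
11. 4528.302ms @ 8 + 323.45ms (4/7)
12. 4851.752ms @ 60/7 + 323.45ms (4/7)
13. 5175.202ms @ 64/7 + 323.45ms (4/7)
14. 5498.652ms @ 68/7 + 646.9ms (8/7)
15. 6145.553ms @ 76/7 + 323.45ms (4/7)
16. 6469.003ms @ 80/7 + 323.45ms (4/7)
17. 6792.453ms @ 12 + 566.038ms (1)
18. 7358.491ms @ 13 + 566.038ms (1)
19. 7924.528ms @ 14 + 1132.075ms (2)

note 5 onset = 11/2b = 3113.208ms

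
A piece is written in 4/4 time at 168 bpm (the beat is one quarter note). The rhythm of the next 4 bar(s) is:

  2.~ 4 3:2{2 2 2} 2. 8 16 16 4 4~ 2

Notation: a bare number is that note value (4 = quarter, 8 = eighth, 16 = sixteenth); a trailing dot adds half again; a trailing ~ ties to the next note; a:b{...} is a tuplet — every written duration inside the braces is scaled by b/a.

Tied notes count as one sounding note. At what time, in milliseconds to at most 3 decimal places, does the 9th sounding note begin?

1. 0.0ms @ 0 + 1428.571ms (4)
2. 1428.571ms @ 4 + 476.19ms (4/3)
3. 1904.762ms @ 16/3 + 476.19ms (4/3)
4. 2380.952ms @ 20/3 + 476.19ms (4/3)
5. 2857.143ms @ 8 + 1071.429ms (3)
6. 3928.571ms @ 11 + 178.571ms (1/2)
7. 4107.143ms @ 23/2 + 89.286ms (1/4)
8. 4196.429ms @ 47/4 + 89.286ms (1/4)
9. 4285.714ms @ 12 + 357.143ms (1)
10. 4642.857ms @ 13 + 1071.429ms (3)

note 9 onset = 12b = 4285.714ms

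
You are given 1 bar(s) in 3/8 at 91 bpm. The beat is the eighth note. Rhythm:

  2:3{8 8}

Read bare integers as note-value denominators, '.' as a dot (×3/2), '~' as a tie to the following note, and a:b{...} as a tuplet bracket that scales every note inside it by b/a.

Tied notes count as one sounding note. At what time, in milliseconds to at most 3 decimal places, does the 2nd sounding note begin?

note 2 onset = 3/2b = 989.011ms

1. 0.0ms @ 0 + 989.011ms (3/2)
2. 989.011ms @ 3/2 + 989.011ms (3/2)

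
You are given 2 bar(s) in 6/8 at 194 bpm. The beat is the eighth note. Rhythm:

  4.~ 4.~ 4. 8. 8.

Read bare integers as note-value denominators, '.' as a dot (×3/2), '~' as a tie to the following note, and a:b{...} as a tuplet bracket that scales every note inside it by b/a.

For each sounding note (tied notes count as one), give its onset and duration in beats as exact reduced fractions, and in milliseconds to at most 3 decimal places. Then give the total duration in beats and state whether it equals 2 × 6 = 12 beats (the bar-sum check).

1) 0.0ms=0b +2783.505ms=9b
2) 2783.505ms=9b +463.918ms=3/2b
3) 3247.423ms=21/2b +463.918ms=3/2b
Σ=12b of 12 (194bpm 6/8) — PASS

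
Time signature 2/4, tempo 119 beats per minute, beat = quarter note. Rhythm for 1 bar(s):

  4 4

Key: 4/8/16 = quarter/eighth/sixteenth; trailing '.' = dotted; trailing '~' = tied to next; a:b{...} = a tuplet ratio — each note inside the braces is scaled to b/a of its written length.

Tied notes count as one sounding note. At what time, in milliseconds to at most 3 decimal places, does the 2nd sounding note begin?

1. 0.0ms @ 0 + 504.202ms (1)
2. 504.202ms @ 1 + 504.202ms (1)

note 2 onset = 1b = 504.202ms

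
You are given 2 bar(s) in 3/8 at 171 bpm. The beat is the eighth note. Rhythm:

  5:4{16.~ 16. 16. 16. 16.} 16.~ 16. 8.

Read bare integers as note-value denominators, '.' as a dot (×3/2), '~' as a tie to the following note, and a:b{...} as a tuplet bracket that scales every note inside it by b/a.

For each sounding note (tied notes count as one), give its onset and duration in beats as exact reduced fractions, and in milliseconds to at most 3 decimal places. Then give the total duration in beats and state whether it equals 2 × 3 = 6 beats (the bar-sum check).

1) 0.0ms=0b +421.053ms=6/5b
2) 421.053ms=6/5b +210.526ms=3/5b
3) 631.579ms=9/5b +210.526ms=3/5b
4) 842.105ms=12/5b +210.526ms=3/5b
5) 1052.632ms=3b +526.316ms=3/2b
6) 1578.947ms=9/2b +526.316ms=3/2b
Σ=6b of 6 (171bpm 3/8) — PASS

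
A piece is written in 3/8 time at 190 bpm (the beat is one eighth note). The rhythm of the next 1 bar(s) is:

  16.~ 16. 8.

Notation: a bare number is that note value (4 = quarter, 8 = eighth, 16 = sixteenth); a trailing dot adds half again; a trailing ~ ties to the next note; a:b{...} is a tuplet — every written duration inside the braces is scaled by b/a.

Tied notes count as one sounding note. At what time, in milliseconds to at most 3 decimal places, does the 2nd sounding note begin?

1. 0.0ms @ 0 + 473.684ms (3/2)
2. 473.684ms @ 3/2 + 473.684ms (3/2)

note 2 onset = 3/2b = 473.684ms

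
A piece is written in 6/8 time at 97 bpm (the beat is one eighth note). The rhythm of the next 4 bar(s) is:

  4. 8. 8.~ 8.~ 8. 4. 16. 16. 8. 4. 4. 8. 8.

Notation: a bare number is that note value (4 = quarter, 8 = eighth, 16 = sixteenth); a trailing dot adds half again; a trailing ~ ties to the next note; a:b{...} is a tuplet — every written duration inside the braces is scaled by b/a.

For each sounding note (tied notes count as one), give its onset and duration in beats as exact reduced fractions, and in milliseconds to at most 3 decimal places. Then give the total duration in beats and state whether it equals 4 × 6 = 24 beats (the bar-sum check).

1) 0.0ms=0b +1855.67ms=3b
2) 1855.67ms=3b +927.835ms=3/2b
3) 2783.505ms=9/2b +2783.505ms=9/2b
4) 5567.01ms=9b +1855.67ms=3b
5) 7422.68ms=12b +463.918ms=3/4b
6) 7886.598ms=51/4b +463.918ms=3/4b
7) 8350.515ms=27/2b +927.835ms=3/2b
8) 9278.351ms=15b +1855.67ms=3b
9) 11134.021ms=18b +1855.67ms=3b
10) 12989.691ms=21b +927.835ms=3/2b
11) 13917.526ms=45/2b +927.835ms=3/2b
Σ=24b of 24 (97bpm 6/8) — PASS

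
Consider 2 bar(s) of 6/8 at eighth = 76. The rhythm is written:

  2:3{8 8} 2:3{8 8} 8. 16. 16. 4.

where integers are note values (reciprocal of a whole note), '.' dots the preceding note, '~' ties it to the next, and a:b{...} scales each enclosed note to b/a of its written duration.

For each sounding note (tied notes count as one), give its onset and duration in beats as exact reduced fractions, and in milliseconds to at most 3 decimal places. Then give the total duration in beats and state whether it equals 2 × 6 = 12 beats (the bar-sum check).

1) 0.0ms=0b +1184.211ms=3/2b
2) 1184.211ms=3/2b +1184.211ms=3/2b
3) 2368.421ms=3b +1184.211ms=3/2b
4) 3552.632ms=9/2b +1184.211ms=3/2b
5) 4736.842ms=6b +1184.211ms=3/2b
6) 5921.053ms=15/2b +592.105ms=3/4b
7) 6513.158ms=33/4b +592.105ms=3/4b
8) 7105.263ms=9b +2368.421ms=3b
Σ=12b of 12 (76bpm 6/8) — PASS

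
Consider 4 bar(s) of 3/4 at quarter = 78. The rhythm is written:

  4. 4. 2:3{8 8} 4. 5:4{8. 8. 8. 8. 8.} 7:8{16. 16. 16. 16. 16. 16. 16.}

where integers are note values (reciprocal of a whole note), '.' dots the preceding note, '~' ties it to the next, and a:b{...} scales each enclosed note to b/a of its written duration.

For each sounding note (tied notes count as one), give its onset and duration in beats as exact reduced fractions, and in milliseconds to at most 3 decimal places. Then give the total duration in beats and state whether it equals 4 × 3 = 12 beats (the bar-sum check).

1) 0.0ms=0b +1153.846ms=3/2b
2) 1153.846ms=3/2b +1153.846ms=3/2b
3) 2307.692ms=3b +576.923ms=3/4b
4) 2884.615ms=15/4b +576.923ms=3/4b
5) 3461.538ms=9/2b +1153.846ms=3/2b
6) 4615.385ms=6b +461.538ms=3/5b
7) 5076.923ms=33/5b +461.538ms=3/5b
8) 5538.462ms=36/5b +461.538ms=3/5b
9) 6000.0ms=39/5b +461.538ms=3/5b
10) 6461.538ms=42/5b +461.538ms=3/5b
11) 6923.077ms=9b +329.67ms=3/7b
12) 7252.747ms=66/7b +329.67ms=3/7b
13) 7582.418ms=69/7b +329.67ms=3/7b
14) 7912.088ms=72/7b +329.67ms=3/7b
15) 8241.758ms=75/7b +329.67ms=3/7b
16) 8571.429ms=78/7b +329.67ms=3/7b
17) 8901.099ms=81/7b +329.67ms=3/7b
Σ=12b of 12 (78bpm 3/4) — PASS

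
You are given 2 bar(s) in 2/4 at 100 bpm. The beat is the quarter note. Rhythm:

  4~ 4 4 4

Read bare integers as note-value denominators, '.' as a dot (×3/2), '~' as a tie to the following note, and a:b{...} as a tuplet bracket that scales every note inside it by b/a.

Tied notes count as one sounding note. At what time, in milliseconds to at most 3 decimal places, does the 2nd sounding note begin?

note 2 onset = 2b = 1200.0ms

1. 0.0ms @ 0 + 1200.0ms (2)
2. 1200.0ms @ 2 + 600.0ms (1)
3. 1800.0ms @ 3 + 600.0ms (1)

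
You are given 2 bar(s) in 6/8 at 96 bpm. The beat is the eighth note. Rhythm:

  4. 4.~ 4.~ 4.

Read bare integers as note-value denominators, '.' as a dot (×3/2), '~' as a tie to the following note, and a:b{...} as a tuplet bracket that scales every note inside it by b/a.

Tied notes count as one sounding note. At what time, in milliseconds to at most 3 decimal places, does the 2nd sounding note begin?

1. 0.0ms @ 0 + 1875.0ms (3)
2. 1875.0ms @ 3 + 5625.0ms (9)

note 2 onset = 3b = 1875.0ms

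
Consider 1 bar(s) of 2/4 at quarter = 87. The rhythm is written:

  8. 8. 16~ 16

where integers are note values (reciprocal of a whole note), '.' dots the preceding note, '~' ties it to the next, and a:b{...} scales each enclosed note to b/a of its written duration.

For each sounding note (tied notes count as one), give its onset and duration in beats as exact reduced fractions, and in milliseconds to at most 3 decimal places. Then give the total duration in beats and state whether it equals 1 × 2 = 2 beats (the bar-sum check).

1) 0.0ms=0b +517.241ms=3/4b
2) 517.241ms=3/4b +517.241ms=3/4b
3) 1034.483ms=3/2b +344.828ms=1/2b
Σ=2b of 2 (87bpm 2/4) — PASS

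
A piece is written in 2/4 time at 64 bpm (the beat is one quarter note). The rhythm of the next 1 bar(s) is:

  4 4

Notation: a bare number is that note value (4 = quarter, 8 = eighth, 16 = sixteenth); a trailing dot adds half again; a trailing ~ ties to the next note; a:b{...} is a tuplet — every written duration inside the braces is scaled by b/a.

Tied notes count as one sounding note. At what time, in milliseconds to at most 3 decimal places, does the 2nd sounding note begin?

note 2 onset = 1b = 937.5ms

1. 0.0ms @ 0 + 937.5ms (1)
2. 937.5ms @ 1 + 937.5ms (1)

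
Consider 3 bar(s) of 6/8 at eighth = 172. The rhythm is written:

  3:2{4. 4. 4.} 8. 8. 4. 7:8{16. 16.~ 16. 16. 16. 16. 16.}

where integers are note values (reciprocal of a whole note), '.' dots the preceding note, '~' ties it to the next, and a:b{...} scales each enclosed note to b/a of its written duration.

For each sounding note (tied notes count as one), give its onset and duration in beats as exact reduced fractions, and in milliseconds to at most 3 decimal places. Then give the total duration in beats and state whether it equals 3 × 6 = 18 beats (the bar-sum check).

1) 0.0ms=0b +697.674ms=2b
2) 697.674ms=2b +697.674ms=2b
3) 1395.349ms=4b +697.674ms=2b
4) 2093.023ms=6b +523.256ms=3/2b
5) 2616.279ms=15/2b +523.256ms=3/2b
6) 3139.535ms=9b +1046.512ms=3b
7) 4186.047ms=12b +299.003ms=6/7b
8) 4485.05ms=90/7b +598.007ms=12/7b
9) 5083.056ms=102/7b +299.003ms=6/7b
10) 5382.06ms=108/7b +299.003ms=6/7b
11) 5681.063ms=114/7b +299.003ms=6/7b
12) 5980.066ms=120/7b +299.003ms=6/7b
Σ=18b of 18 (172bpm 6/8) — PASS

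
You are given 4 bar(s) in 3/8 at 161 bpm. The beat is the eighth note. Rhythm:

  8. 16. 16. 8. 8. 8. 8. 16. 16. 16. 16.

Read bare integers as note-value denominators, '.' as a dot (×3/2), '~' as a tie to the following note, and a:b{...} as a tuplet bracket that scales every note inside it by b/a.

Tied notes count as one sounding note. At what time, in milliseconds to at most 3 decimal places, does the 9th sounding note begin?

note 9 onset = 39/4b = 3633.54ms

1. 0.0ms @ 0 + 559.006ms (3/2)
2. 559.006ms @ 3/2 + 279.503ms (3/4)
3. 838.509ms @ 9/4 + 279.503ms (3/4)
4. 1118.012ms @ 3 + 559.006ms (3/2)
5. 1677.019ms @ 9/2 + 559.006ms (3/2)
6. 2236.025ms @ 6 + 559.006ms (3/2)
7. 2795.031ms @ 15/2 + 559.006ms (3/2)
8. 3354.037ms @ 9 + 279.503ms (3/4)
9. 3633.54ms @ 39/4 + 279.503ms (3/4)
10. 3913.043ms @ 21/2 + 279.503ms (3/4)
11. 4192.547ms @ 45/4 + 279.503ms (3/4)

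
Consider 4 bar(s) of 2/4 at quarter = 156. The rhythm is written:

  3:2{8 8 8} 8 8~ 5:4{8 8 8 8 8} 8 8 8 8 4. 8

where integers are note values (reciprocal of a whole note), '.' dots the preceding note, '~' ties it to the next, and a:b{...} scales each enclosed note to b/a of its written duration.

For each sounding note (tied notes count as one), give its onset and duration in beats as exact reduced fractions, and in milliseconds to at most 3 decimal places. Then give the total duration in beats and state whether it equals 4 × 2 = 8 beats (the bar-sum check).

1) 0.0ms=0b +128.205ms=1/3b
2) 128.205ms=1/3b +128.205ms=1/3b
3) 256.41ms=2/3b +128.205ms=1/3b
4) 384.615ms=1b +192.308ms=1/2b
5) 576.923ms=3/2b +346.154ms=9/10b
6) 923.077ms=12/5b +153.846ms=2/5b
7) 1076.923ms=14/5b +153.846ms=2/5b
8) 1230.769ms=16/5b +153.846ms=2/5b
9) 1384.615ms=18/5b +153.846ms=2/5b
10) 1538.462ms=4b +192.308ms=1/2b
11) 1730.769ms=9/2b +192.308ms=1/2b
12) 1923.077ms=5b +192.308ms=1/2b
13) 2115.385ms=11/2b +192.308ms=1/2b
14) 2307.692ms=6b +576.923ms=3/2b
15) 2884.615ms=15/2b +192.308ms=1/2b
Σ=8b of 8 (156bpm 2/4) — PASS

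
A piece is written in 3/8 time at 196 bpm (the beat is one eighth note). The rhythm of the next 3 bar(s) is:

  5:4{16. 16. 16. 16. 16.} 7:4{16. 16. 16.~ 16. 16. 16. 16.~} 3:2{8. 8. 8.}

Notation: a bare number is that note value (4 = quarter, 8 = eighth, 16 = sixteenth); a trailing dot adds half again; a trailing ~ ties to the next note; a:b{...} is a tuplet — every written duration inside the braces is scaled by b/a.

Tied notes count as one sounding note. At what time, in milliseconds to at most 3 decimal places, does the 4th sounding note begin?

1. 0.0ms @ 0 + 183.673ms (3/5)
2. 183.673ms @ 3/5 + 183.673ms (3/5)
3. 367.347ms @ 6/5 + 183.673ms (3/5)
4. 551.02ms @ 9/5 + 183.673ms (3/5)
5. 734.694ms @ 12/5 + 183.673ms (3/5)
6. 918.367ms @ 3 + 131.195ms (3/7)
7. 1049.563ms @ 24/7 + 131.195ms (3/7)
8. 1180.758ms @ 27/7 + 262.391ms (6/7)
9. 1443.149ms @ 33/7 + 131.195ms (3/7)
10. 1574.344ms @ 36/7 + 131.195ms (3/7)
11. 1705.539ms @ 39/7 + 437.318ms (10/7)
12. 2142.857ms @ 7 + 306.122ms (1)
13. 2448.98ms @ 8 + 306.122ms (1)

note 4 onset = 9/5b = 551.02ms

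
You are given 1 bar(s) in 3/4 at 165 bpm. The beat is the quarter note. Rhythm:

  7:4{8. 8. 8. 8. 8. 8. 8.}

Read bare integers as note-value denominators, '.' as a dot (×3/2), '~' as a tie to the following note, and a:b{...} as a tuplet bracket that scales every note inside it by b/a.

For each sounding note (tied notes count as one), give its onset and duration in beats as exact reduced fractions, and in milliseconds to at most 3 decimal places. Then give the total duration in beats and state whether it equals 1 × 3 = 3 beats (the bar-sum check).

1) 0.0ms=0b +155.844ms=3/7b
2) 155.844ms=3/7b +155.844ms=3/7b
3) 311.688ms=6/7b +155.844ms=3/7b
4) 467.532ms=9/7b +155.844ms=3/7b
5) 623.377ms=12/7b +155.844ms=3/7b
6) 779.221ms=15/7b +155.844ms=3/7b
7) 935.065ms=18/7b +155.844ms=3/7b
Σ=3b of 3 (165bpm 3/4) — PASS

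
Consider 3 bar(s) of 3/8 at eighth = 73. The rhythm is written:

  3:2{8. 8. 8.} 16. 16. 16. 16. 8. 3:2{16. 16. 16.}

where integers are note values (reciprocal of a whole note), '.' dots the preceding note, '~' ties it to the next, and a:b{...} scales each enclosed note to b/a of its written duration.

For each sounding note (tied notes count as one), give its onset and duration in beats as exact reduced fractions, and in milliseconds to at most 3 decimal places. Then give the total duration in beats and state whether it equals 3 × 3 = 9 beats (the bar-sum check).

1) 0.0ms=0b +821.918ms=1b
2) 821.918ms=1b +821.918ms=1b
3) 1643.836ms=2b +821.918ms=1b
4) 2465.753ms=3b +616.438ms=3/4b
5) 3082.192ms=15/4b +616.438ms=3/4b
6) 3698.63ms=9/2b +616.438ms=3/4b
7) 4315.068ms=21/4b +616.438ms=3/4b
8) 4931.507ms=6b +1232.877ms=3/2b
9) 6164.384ms=15/2b +410.959ms=1/2b
10) 6575.342ms=8b +410.959ms=1/2b
11) 6986.301ms=17/2b +410.959ms=1/2b
Σ=9b of 9 (73bpm 3/8) — PASS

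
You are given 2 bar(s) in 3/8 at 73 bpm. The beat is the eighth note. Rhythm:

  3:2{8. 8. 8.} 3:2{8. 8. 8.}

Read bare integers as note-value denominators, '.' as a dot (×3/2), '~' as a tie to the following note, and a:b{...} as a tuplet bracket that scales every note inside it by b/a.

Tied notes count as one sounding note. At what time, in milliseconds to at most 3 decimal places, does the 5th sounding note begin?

note 5 onset = 4b = 3287.671ms

1. 0.0ms @ 0 + 821.918ms (1)
2. 821.918ms @ 1 + 821.918ms (1)
3. 1643.836ms @ 2 + 821.918ms (1)
4. 2465.753ms @ 3 + 821.918ms (1)
5. 3287.671ms @ 4 + 821.918ms (1)
6. 4109.589ms @ 5 + 821.918ms (1)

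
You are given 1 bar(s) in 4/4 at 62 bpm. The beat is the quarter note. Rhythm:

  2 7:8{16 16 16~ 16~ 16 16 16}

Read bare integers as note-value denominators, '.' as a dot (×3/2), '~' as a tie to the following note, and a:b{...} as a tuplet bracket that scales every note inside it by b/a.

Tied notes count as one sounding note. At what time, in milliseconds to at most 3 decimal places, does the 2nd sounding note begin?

note 2 onset = 2b = 1935.484ms

1. 0.0ms @ 0 + 1935.484ms (2)
2. 1935.484ms @ 2 + 276.498ms (2/7)
3. 2211.982ms @ 16/7 + 276.498ms (2/7)
4. 2488.479ms @ 18/7 + 829.493ms (6/7)
5. 3317.972ms @ 24/7 + 276.498ms (2/7)
6. 3594.47ms @ 26/7 + 276.498ms (2/7)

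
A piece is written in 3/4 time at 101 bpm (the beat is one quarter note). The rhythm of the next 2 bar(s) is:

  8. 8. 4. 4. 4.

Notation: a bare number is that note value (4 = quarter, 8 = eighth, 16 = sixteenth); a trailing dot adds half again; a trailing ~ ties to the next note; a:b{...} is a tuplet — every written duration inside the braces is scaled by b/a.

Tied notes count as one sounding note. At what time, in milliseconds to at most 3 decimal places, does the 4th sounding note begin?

1. 0.0ms @ 0 + 445.545ms (3/4)
2. 445.545ms @ 3/4 + 445.545ms (3/4)
3. 891.089ms @ 3/2 + 891.089ms (3/2)
4. 1782.178ms @ 3 + 891.089ms (3/2)
5. 2673.267ms @ 9/2 + 891.089ms (3/2)

note 4 onset = 3b = 1782.178ms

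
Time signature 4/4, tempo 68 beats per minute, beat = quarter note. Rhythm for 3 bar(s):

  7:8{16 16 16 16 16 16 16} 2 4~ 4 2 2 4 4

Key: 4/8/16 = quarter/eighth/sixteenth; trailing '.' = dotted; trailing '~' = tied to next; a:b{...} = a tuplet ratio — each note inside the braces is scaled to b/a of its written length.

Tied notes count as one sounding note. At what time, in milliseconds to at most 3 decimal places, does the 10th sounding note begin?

1. 0.0ms @ 0 + 252.101ms (2/7)
2. 252.101ms @ 2/7 + 252.101ms (2/7)
3. 504.202ms @ 4/7 + 252.101ms (2/7)
4. 756.303ms @ 6/7 + 252.101ms (2/7)
5. 1008.403ms @ 8/7 + 252.101ms (2/7)
6. 1260.504ms @ 10/7 + 252.101ms (2/7)
7. 1512.605ms @ 12/7 + 252.101ms (2/7)
8. 1764.706ms @ 2 + 1764.706ms (2)
9. 3529.412ms @ 4 + 1764.706ms (2)
10. 5294.118ms @ 6 + 1764.706ms (2)
11. 7058.824ms @ 8 + 1764.706ms (2)
12. 8823.529ms @ 10 + 882.353ms (1)
13. 9705.882ms @ 11 + 882.353ms (1)

note 10 onset = 6b = 5294.118ms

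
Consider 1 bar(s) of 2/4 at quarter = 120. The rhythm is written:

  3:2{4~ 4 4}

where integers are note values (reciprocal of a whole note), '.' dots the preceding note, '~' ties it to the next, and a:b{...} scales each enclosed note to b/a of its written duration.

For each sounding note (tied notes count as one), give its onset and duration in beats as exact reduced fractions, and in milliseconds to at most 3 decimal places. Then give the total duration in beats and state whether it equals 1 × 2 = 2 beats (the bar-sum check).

1) 0.0ms=0b +666.667ms=4/3b
2) 666.667ms=4/3b +333.333ms=2/3b
Σ=2b of 2 (120bpm 2/4) — PASS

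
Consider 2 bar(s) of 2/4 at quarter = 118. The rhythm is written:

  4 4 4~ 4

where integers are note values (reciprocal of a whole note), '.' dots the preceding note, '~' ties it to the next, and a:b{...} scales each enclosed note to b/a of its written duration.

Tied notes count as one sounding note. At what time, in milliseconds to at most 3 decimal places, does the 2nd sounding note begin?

1. 0.0ms @ 0 + 508.475ms (1)
2. 508.475ms @ 1 + 508.475ms (1)
3. 1016.949ms @ 2 + 1016.949ms (2)

note 2 onset = 1b = 508.475ms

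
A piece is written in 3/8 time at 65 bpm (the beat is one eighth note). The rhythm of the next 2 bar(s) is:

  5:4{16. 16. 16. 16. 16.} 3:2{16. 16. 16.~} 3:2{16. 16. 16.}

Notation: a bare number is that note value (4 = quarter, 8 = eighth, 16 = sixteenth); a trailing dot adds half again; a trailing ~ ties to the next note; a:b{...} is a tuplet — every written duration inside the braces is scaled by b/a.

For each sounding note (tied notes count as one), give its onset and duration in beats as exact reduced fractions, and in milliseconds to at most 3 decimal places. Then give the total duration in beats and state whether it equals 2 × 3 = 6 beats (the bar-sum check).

1) 0.0ms=0b +553.846ms=3/5b
2) 553.846ms=3/5b +553.846ms=3/5b
3) 1107.692ms=6/5b +553.846ms=3/5b
4) 1661.538ms=9/5b +553.846ms=3/5b
5) 2215.385ms=12/5b +553.846ms=3/5b
6) 2769.231ms=3b +461.538ms=1/2b
7) 3230.769ms=7/2b +461.538ms=1/2b
8) 3692.308ms=4b +923.077ms=1b
9) 4615.385ms=5b +461.538ms=1/2b
10) 5076.923ms=11/2b +461.538ms=1/2b
Σ=6b of 6 (65bpm 3/8) — PASS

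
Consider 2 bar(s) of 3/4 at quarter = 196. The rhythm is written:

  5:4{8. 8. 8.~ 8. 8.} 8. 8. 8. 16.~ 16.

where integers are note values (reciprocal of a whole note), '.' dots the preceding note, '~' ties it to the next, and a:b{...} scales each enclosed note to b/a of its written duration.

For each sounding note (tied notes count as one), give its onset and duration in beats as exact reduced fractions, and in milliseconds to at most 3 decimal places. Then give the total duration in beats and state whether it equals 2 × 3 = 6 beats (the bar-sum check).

1) 0.0ms=0b +183.673ms=3/5b
2) 183.673ms=3/5b +183.673ms=3/5b
3) 367.347ms=6/5b +367.347ms=6/5b
4) 734.694ms=12/5b +183.673ms=3/5b
5) 918.367ms=3b +229.592ms=3/4b
6) 1147.959ms=15/4b +229.592ms=3/4b
7) 1377.551ms=9/2b +229.592ms=3/4b
8) 1607.143ms=21/4b +229.592ms=3/4b
Σ=6b of 6 (196bpm 3/4) — PASS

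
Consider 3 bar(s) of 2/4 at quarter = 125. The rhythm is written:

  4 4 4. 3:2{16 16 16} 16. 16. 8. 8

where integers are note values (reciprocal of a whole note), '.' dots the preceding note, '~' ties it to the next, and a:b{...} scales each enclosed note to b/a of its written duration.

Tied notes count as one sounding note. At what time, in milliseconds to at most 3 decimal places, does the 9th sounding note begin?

1. 0.0ms @ 0 + 480.0ms (1)
2. 480.0ms @ 1 + 480.0ms (1)
3. 960.0ms @ 2 + 720.0ms (3/2)
4. 1680.0ms @ 7/2 + 80.0ms (1/6)
5. 1760.0ms @ 11/3 + 80.0ms (1/6)
6. 1840.0ms @ 23/6 + 80.0ms (1/6)
7. 1920.0ms @ 4 + 180.0ms (3/8)
8. 2100.0ms @ 35/8 + 180.0ms (3/8)
9. 2280.0ms @ 19/4 + 360.0ms (3/4)
10. 2640.0ms @ 11/2 + 240.0ms (1/2)

note 9 onset = 19/4b = 2280.0ms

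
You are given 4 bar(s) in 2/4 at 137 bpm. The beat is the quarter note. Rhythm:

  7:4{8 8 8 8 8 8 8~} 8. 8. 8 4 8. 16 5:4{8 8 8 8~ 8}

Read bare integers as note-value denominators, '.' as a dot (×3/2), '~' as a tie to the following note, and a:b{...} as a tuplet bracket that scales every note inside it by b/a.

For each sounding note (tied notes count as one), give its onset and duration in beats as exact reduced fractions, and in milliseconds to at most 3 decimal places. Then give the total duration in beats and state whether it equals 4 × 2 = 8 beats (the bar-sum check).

1) 0.0ms=0b +125.13ms=2/7b
2) 125.13ms=2/7b +125.13ms=2/7b
3) 250.261ms=4/7b +125.13ms=2/7b
4) 375.391ms=6/7b +125.13ms=2/7b
5) 500.521ms=8/7b +125.13ms=2/7b
6) 625.652ms=10/7b +125.13ms=2/7b
7) 750.782ms=12/7b +453.597ms=29/28b
8) 1204.38ms=11/4b +328.467ms=3/4b
9) 1532.847ms=7/2b +218.978ms=1/2b
10) 1751.825ms=4b +437.956ms=1b
11) 2189.781ms=5b +328.467ms=3/4b
12) 2518.248ms=23/4b +109.489ms=1/4b
13) 2627.737ms=6b +175.182ms=2/5b
14) 2802.92ms=32/5b +175.182ms=2/5b
15) 2978.102ms=34/5b +175.182ms=2/5b
16) 3153.285ms=36/5b +350.365ms=4/5b
Σ=8b of 8 (137bpm 2/4) — PASS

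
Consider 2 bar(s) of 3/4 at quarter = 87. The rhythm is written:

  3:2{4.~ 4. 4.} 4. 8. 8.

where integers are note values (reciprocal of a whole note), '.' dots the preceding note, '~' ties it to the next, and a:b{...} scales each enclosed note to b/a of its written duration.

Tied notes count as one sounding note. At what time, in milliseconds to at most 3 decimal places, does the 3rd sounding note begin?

1. 0.0ms @ 0 + 1379.31ms (2)
2. 1379.31ms @ 2 + 689.655ms (1)
3. 2068.966ms @ 3 + 1034.483ms (3/2)
4. 3103.448ms @ 9/2 + 517.241ms (3/4)
5. 3620.69ms @ 21/4 + 517.241ms (3/4)

note 3 onset = 3b = 2068.966ms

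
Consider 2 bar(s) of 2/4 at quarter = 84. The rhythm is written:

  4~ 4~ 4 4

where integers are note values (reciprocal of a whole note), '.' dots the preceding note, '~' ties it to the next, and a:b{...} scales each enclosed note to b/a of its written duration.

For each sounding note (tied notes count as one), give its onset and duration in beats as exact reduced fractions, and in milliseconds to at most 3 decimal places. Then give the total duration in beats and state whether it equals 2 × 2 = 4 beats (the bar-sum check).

1) 0.0ms=0b +2142.857ms=3b
2) 2142.857ms=3b +714.286ms=1b
Σ=4b of 4 (84bpm 2/4) — PASS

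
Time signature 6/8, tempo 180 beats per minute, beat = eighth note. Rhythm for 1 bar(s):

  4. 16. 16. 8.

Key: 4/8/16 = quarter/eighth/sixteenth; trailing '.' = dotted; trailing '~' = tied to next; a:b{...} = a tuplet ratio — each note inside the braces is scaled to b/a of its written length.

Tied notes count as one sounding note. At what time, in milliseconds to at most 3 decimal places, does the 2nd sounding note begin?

1. 0.0ms @ 0 + 1000.0ms (3)
2. 1000.0ms @ 3 + 250.0ms (3/4)
3. 1250.0ms @ 15/4 + 250.0ms (3/4)
4. 1500.0ms @ 9/2 + 500.0ms (3/2)

note 2 onset = 3b = 1000.0ms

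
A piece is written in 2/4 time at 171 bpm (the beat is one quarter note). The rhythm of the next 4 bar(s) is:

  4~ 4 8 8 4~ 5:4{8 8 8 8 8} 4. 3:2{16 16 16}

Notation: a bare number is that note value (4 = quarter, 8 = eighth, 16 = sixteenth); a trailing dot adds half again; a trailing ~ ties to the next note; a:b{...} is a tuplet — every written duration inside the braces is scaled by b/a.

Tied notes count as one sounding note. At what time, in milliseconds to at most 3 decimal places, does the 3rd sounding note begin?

1. 0.0ms @ 0 + 701.754ms (2)
2. 701.754ms @ 2 + 175.439ms (1/2)
3. 877.193ms @ 5/2 + 175.439ms (1/2)
4. 1052.632ms @ 3 + 491.228ms (7/5)
5. 1543.86ms @ 22/5 + 140.351ms (2/5)
6. 1684.211ms @ 24/5 + 140.351ms (2/5)
7. 1824.561ms @ 26/5 + 140.351ms (2/5)
8. 1964.912ms @ 28/5 + 140.351ms (2/5)
9. 2105.263ms @ 6 + 526.316ms (3/2)
10. 2631.579ms @ 15/2 + 58.48ms (1/6)
11. 2690.058ms @ 23/3 + 58.48ms (1/6)
12. 2748.538ms @ 47/6 + 58.48ms (1/6)

note 3 onset = 5/2b = 877.193ms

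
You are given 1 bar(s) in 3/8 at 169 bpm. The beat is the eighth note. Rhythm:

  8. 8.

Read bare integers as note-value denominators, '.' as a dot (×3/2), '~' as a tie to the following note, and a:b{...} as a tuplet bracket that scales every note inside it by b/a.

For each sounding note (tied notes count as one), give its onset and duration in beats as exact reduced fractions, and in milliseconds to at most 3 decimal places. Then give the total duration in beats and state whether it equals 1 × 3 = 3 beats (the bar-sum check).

1) 0.0ms=0b +532.544ms=3/2b
2) 532.544ms=3/2b +532.544ms=3/2b
Σ=3b of 3 (169bpm 3/8) — PASS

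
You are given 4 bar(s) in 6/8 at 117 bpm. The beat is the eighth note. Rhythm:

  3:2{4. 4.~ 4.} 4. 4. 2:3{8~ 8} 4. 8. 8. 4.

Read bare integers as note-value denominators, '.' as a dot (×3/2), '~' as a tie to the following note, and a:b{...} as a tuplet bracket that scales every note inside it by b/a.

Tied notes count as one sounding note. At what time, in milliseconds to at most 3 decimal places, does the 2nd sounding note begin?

1. 0.0ms @ 0 + 1025.641ms (2)
2. 1025.641ms @ 2 + 2051.282ms (4)
3. 3076.923ms @ 6 + 1538.462ms (3)
4. 4615.385ms @ 9 + 1538.462ms (3)
5. 6153.846ms @ 12 + 1538.462ms (3)
6. 7692.308ms @ 15 + 1538.462ms (3)
7. 9230.769ms @ 18 + 769.231ms (3/2)
8. 10000.0ms @ 39/2 + 769.231ms (3/2)
9. 10769.231ms @ 21 + 1538.462ms (3)

note 2 onset = 2b = 1025.641ms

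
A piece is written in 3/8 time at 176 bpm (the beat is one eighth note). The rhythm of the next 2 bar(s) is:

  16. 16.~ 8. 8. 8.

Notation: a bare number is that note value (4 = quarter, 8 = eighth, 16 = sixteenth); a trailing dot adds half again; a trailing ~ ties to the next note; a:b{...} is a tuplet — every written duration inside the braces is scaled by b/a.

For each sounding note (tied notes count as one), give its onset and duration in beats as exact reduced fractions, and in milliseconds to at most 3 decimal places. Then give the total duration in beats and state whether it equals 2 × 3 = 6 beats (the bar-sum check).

1) 0.0ms=0b +255.682ms=3/4b
2) 255.682ms=3/4b +767.045ms=9/4b
3) 1022.727ms=3b +511.364ms=3/2b
4) 1534.091ms=9/2b +511.364ms=3/2b
Σ=6b of 6 (176bpm 3/8) — PASS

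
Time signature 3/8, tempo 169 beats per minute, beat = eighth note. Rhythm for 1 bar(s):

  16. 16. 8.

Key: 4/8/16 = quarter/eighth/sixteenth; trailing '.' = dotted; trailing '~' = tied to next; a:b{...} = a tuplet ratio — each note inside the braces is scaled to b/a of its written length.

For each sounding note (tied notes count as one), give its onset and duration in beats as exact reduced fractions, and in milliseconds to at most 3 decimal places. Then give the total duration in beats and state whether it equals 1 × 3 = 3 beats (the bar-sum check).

1) 0.0ms=0b +266.272ms=3/4b
2) 266.272ms=3/4b +266.272ms=3/4b
3) 532.544ms=3/2b +532.544ms=3/2b
Σ=3b of 3 (169bpm 3/8) — PASS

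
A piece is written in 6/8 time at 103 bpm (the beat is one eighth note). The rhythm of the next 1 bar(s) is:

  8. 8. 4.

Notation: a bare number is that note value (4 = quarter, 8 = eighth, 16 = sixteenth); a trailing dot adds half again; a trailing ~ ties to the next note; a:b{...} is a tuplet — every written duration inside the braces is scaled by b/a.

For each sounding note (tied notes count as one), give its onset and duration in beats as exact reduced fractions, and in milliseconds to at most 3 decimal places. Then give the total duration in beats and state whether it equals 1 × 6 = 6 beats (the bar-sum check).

1) 0.0ms=0b +873.786ms=3/2b
2) 873.786ms=3/2b +873.786ms=3/2b
3) 1747.573ms=3b +1747.573ms=3b
Σ=6b of 6 (103bpm 6/8) — PASS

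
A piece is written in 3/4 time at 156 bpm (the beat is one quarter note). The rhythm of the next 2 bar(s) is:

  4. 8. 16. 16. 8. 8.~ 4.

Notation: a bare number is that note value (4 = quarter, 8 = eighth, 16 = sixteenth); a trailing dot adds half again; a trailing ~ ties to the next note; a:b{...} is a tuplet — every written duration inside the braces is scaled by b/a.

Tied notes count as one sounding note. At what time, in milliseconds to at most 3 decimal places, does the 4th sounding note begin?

1. 0.0ms @ 0 + 576.923ms (3/2)
2. 576.923ms @ 3/2 + 288.462ms (3/4)
3. 865.385ms @ 9/4 + 144.231ms (3/8)
4. 1009.615ms @ 21/8 + 144.231ms (3/8)
5. 1153.846ms @ 3 + 288.462ms (3/4)
6. 1442.308ms @ 15/4 + 865.385ms (9/4)

note 4 onset = 21/8b = 1009.615ms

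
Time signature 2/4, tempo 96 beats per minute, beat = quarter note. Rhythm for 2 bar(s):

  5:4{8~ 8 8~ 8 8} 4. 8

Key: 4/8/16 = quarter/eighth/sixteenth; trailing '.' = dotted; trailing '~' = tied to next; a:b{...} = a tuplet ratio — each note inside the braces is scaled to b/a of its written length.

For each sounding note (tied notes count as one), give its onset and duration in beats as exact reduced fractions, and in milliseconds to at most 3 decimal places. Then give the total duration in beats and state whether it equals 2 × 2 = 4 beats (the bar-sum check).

1) 0.0ms=0b +500.0ms=4/5b
2) 500.0ms=4/5b +500.0ms=4/5b
3) 1000.0ms=8/5b +250.0ms=2/5b
4) 1250.0ms=2b +937.5ms=3/2b
5) 2187.5ms=7/2b +312.5ms=1/2b
Σ=4b of 4 (96bpm 2/4) — PASS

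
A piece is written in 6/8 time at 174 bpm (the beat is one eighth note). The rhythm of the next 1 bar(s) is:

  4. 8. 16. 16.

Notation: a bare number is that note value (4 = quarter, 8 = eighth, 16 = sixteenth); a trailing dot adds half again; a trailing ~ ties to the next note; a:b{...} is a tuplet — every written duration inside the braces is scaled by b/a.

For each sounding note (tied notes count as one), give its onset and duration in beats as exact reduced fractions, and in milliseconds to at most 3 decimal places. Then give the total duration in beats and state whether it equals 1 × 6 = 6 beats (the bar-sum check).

1) 0.0ms=0b +1034.483ms=3b
2) 1034.483ms=3b +517.241ms=3/2b
3) 1551.724ms=9/2b +258.621ms=3/4b
4) 1810.345ms=21/4b +258.621ms=3/4b
Σ=6b of 6 (174bpm 6/8) — PASS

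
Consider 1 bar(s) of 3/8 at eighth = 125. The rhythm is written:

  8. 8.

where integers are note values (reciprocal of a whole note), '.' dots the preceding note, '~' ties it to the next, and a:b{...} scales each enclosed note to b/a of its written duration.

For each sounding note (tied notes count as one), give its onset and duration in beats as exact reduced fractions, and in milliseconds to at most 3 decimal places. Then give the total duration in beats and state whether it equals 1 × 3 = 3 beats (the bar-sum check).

1) 0.0ms=0b +720.0ms=3/2b
2) 720.0ms=3/2b +720.0ms=3/2b
Σ=3b of 3 (125bpm 3/8) — PASS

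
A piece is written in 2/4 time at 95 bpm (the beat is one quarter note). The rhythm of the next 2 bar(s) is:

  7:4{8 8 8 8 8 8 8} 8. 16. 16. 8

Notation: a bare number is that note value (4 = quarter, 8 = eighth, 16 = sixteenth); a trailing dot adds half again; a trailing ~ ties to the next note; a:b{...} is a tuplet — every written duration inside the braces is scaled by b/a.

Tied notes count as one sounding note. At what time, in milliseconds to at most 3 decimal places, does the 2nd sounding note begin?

note 2 onset = 2/7b = 180.451ms

1. 0.0ms @ 0 + 180.451ms (2/7)
2. 180.451ms @ 2/7 + 180.451ms (2/7)
3. 360.902ms @ 4/7 + 180.451ms (2/7)
4. 541.353ms @ 6/7 + 180.451ms (2/7)
5. 721.805ms @ 8/7 + 180.451ms (2/7)
6. 902.256ms @ 10/7 + 180.451ms (2/7)
7. 1082.707ms @ 12/7 + 180.451ms (2/7)
8. 1263.158ms @ 2 + 473.684ms (3/4)
9. 1736.842ms @ 11/4 + 236.842ms (3/8)
10. 1973.684ms @ 25/8 + 236.842ms (3/8)
11. 2210.526ms @ 7/2 + 315.789ms (1/2)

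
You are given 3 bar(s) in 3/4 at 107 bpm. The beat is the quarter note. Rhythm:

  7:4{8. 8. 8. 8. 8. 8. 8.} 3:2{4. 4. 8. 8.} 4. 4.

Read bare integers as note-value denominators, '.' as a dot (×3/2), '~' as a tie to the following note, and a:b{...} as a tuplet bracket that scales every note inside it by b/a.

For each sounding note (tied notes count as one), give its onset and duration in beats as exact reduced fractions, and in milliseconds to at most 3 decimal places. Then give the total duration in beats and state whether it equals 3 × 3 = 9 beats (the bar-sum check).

1) 0.0ms=0b +240.32ms=3/7b
2) 240.32ms=3/7b +240.32ms=3/7b
3) 480.641ms=6/7b +240.32ms=3/7b
4) 720.961ms=9/7b +240.32ms=3/7b
5) 961.282ms=12/7b +240.32ms=3/7b
6) 1201.602ms=15/7b +240.32ms=3/7b
7) 1441.923ms=18/7b +240.32ms=3/7b
8) 1682.243ms=3b +560.748ms=1b
9) 2242.991ms=4b +560.748ms=1b
10) 2803.738ms=5b +280.374ms=1/2b
11) 3084.112ms=11/2b +280.374ms=1/2b
12) 3364.486ms=6b +841.121ms=3/2b
13) 4205.607ms=15/2b +841.121ms=3/2b
Σ=9b of 9 (107bpm 3/4) — PASS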